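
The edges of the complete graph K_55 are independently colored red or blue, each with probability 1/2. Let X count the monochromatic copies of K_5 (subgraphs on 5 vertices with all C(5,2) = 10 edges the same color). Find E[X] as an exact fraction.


Let X = Σ_S X_S over the C(55, 5) = 3478761 subsets S of size 5, where X_S = 1 if the K_5 on S is monochromatic.
For a fixed S, the K_5 on S has C(5, 2) = 10 edges. P[all 10 edges red] = (1/2)^10, and likewise for blue, so P[monochromatic] = 2·(1/2)^10 = 2^{1 − 10} = 1/512.
Summing: E[X] = C(55, 5) · 2^{1 − 10} = 3478761 · 1/512 = 3478761/512.
Numerically: E[X] ≈ 6794.455.

E[X] = C(55,5)·2^(1−C(5,2)) = 3478761/512 ≈ 6794.455.


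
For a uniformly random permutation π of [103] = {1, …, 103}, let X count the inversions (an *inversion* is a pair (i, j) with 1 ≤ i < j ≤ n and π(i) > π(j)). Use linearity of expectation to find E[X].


Write X = Σ X_I over the C(103, 2) = 5253 pairs i < j, with X_I the indicator of one inversion.
There are 5253 indicators.
For each fixed pair i < j, the values π(i) and π(j) are two distinct elements of {1, …, 103} in uniformly random order; by symmetry P[π(i) > π(j)] = 1/2.
By linearity: E[X] = 5253 · (1/2) = C(103, 2) · (1/2) = 5253/2 = 5253/2 ≈ 2626.500000.

E[X] = 5253/2 = 2626.500000.


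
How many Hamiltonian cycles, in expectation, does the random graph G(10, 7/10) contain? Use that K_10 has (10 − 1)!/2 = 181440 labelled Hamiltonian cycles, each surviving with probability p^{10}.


K_10 has (10 − 1)!/2 = 181440 labelled Hamiltonian cycles.
For each such Hamiltonian cycle H, let X_H = 1 if all 10 edges of H are present in G. Then P[X_H = 1] = p^{10} = (7/10)^{10} = 282475249/10000000000.
Summing the indicators: E[X] = Σ_H E[X_H] = 181440 · p^{10} = 181440 · 282475249/10000000000 = 160163466183/31250000.
Numerically: E[X] ≈ 5125.23.

E[X] = 181440 · (7/10)^{10} = 160163466183/31250000 ≈ 5125.23.


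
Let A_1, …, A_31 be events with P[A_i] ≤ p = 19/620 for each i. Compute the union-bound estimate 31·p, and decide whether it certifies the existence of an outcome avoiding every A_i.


Union bound: P[∪_{i=1}^{31} A_i] ≤ Σ_i P[A_i] ≤ 31·p = 31·(19/620) = 19/20.
Numerically: 19/20 ≈ 0.9500000.
Is 19/20 < 1? YES.
Since P[∪ A_i] ≤ 19/20 < 1, the complement has P[∩ A_i^c] ≥ 1 − 19/20 = 1/20 > 0, so some outcome avoids every A_i.

31·p = 19/20 ≈ 0.9500000; existence CERTIFIED by the union bound.


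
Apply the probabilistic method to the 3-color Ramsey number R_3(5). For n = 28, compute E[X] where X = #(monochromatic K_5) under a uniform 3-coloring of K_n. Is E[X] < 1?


E[X] = C(28, 5) · 3^{1 − 10} = 98280 · 3^{−9} = 98280/19683.
As a reduced fraction: E[X] = 3640/729 ≈ 4.9931413.
Is E[X] < 1? NO.
Since E[X] ≥ 1, the first-moment bound is inconclusive at n = 28; it does NOT by itself certify R_3(5) > 28.

E[X] = 3640/729 ≈ 4.9931413; E[X] ≥ 1; first-moment method inconclusive here.


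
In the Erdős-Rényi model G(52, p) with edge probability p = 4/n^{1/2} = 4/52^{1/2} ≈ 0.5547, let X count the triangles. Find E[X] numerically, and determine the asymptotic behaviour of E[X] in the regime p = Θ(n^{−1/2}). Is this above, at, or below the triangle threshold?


Number of potential triangles: C(52, 3) = 22100.
Each occurs with probability p³ ≈ (0.5547)³ ≈ 1.706770e-01.
By linearity: E[X] = C(52, 3)·p³ ≈ 22100 · 1.706770e-01 ≈ 3771.9613.
Since α = 1/2 < 1, p = c/n^{1/2} ≫ 1/n is above the triangle threshold p ~ 1/n. Asymptotically E[X] ~ (c³/6)·n^{3(1−α)} = (4³/6)·n^{1.5} → ∞; triangles are abundant w.h.p.

E[X] ≈ 3771.9613; in regime p = Θ(1/n^{1/2}) E[X] diverges (above the triangle threshold p ~ 1/n).


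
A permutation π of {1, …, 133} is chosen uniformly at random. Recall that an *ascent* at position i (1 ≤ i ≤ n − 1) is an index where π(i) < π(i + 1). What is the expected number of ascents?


Write X = Σ X_I over i = 1, …, 132, with X_I the indicator of one ascent.
There are 132 indicators.
For each fixed i, the pair (π(i), π(i+1)) is a uniformly random ordered pair of distinct values from {1, …, 133}; by symmetry P[π(i) < π(i+1)] = 1/2.
By linearity: E[X] = 132 · (1/2) = (133 − 1) · (1/2) = 66 ≈ 66.00000.

E[X] = 66 = 66.00000.


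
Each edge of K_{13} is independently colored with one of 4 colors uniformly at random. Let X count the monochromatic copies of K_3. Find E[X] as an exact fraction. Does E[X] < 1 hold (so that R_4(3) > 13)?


E[X] = C(13, 3) · 4^{1 − 3} = 286 · 4^{−2} = 286/16.
As a reduced fraction: E[X] = 143/8 ≈ 17.8750000.
Is E[X] < 1? NO.
Since E[X] ≥ 1, the first-moment bound is inconclusive at n = 13; it does NOT by itself certify R_4(3) > 13.

E[X] = 143/8 ≈ 17.8750000; E[X] ≥ 1; first-moment method inconclusive here.


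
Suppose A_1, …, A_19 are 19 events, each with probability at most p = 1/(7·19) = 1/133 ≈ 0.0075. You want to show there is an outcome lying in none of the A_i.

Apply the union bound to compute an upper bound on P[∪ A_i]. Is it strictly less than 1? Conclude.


Union bound: P[∪_{i=1}^{19} A_i] ≤ Σ_i P[A_i] ≤ 19·p = 19·(1/133) = 1/7.
Numerically: 1/7 ≈ 0.1429.
Is 1/7 < 1? YES.
Since P[∪ A_i] ≤ 1/7 < 1, the complement has P[∩ A_i^c] ≥ 1 − 1/7 = 6/7 > 0, so some outcome avoids every A_i.

19·p = 1/7 ≈ 0.1429; existence CERTIFIED by the union bound.


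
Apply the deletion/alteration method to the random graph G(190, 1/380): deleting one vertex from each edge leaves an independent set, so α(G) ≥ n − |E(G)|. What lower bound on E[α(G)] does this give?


E[|E(G)|] = C(190, 2)·p = 17955 · (1/380) = 189/4.
E[α(G)] ≥ n − E[|E(G)|] = 190 − 189/4 = 571/4.
Numerically: ≈ 142.7500.
(This is only a lower bound; the true E[α(G)] may be larger.)

E[α(G)] ≥ 571/4 ≈ 142.7500.


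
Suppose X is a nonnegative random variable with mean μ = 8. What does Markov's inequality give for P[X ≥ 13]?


μ = E[X] = 8, a = 13.
Markov: P[X ≥ 13] ≤ μ/a = (8)/13 = 8/13.
Numerically: ≈ 0.61538.
(Since a = 13 > μ = 8.00000, the bound 8/13 is < 1 and informative.)

P[X ≥ 13] ≤ 8/13 ≈ 0.61538.


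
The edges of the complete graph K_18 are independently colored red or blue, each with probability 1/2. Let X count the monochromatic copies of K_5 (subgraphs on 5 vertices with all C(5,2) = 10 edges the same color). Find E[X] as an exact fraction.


Let X = Σ_S X_S over the C(18, 5) = 8568 subsets S of size 5, where X_S = 1 if the K_5 on S is monochromatic.
For a fixed S, the K_5 on S has C(5, 2) = 10 edges. P[all 10 edges red] = (1/2)^10, and likewise for blue, so P[monochromatic] = 2·(1/2)^10 = 2^{1 − 10} = 1/512.
Summing: E[X] = C(18, 5) · 2^{1 − 10} = 8568 · 1/512 = 1071/64.
Numerically: E[X] ≈ 16.734.

E[X] = C(18,5)·2^(1−C(5,2)) = 1071/64 ≈ 16.734.


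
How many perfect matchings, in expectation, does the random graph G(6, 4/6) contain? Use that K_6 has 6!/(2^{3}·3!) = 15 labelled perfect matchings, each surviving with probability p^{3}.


K_6 has 6!/(2^{3}·3!) = 15 labelled perfect matchings.
For each such perfect matching H, let X_H = 1 if all 3 edges of H are present in G. Then P[X_H = 1] = p^{3} = (2/3)^{3} = 8/27.
Summing the indicators: E[X] = Σ_H E[X_H] = 15 · p^{3} = 15 · 8/27 = 40/9.
Numerically: E[X] ≈ 4.44.

E[X] = 15 · (2/3)^{3} = 40/9 ≈ 4.44.


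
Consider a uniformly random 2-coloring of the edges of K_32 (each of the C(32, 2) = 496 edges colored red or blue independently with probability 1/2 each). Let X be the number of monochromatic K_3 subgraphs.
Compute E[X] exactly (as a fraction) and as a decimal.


Let X = Σ_S X_S over the C(32, 3) = 4960 subsets S of size 3, where X_S = 1 if the K_3 on S is monochromatic.
For a fixed S, the K_3 on S has C(3, 2) = 3 edges. P[all 3 edges red] = (1/2)^3, and likewise for blue, so P[monochromatic] = 2·(1/2)^3 = 2^{1 − 3} = 1/4.
By linearity: E[X] = C(32, 3) · 2^{1 − 3} = 4960 · 1/4 = 1240.
Numerically: E[X] ≈ 1240.000000.

E[X] = C(32,3)·2^(1−C(3,2)) = 1240 ≈ 1240.000000.


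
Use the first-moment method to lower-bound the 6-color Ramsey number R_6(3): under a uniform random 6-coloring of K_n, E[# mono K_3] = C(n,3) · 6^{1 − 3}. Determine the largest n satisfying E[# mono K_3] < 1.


We need C(n, 3) · 6^{1 − 3} < 1, i.e. C(n, 3) < 6^{3 − 1} = 36.
Check values of n near the boundary:
  n = 3: C(3, 3) = 1; 1 < 36? YES
  n = 4: C(4, 3) = 4; 4 < 36? YES
  n = 5: C(5, 3) = 10; 10 < 36? YES
  n = 6: C(6, 3) = 20; 20 < 36? YES
  n = 7: C(7, 3) = 35; 35 < 36? YES
  n = 8: C(8, 3) = 56; 56 < 36? NO
The largest n with C(n, 3) < 36 is n = 7 (where E[X] = 35/36 ≈ 0.97222). Hence R_6(3) > 7, i.e. R_6(3) ≥ 8.

Largest n = 7; hence R_6(3) > 7.


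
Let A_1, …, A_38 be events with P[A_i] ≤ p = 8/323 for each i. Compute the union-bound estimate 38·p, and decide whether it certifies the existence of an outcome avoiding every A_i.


Union bound: P[∪_{i=1}^{38} A_i] ≤ Σ_i P[A_i] ≤ 38·p = 38·(8/323) = 16/17.
Numerically: 16/17 ≈ 0.9411765.
Is 16/17 < 1? YES.
Since P[∪ A_i] ≤ 16/17 < 1, the complement has P[∩ A_i^c] ≥ 1 − 16/17 = 1/17 > 0, so some outcome avoids every A_i.

38·p = 16/17 ≈ 0.9411765; existence CERTIFIED by the union bound.


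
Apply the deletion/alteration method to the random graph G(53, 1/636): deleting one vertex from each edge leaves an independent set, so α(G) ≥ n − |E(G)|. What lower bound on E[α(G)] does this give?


E[|E(G)|] = C(53, 2)·p = 1378 · (1/636) = 13/6.
E[α(G)] ≥ n − E[|E(G)|] = 53 − 13/6 = 305/6.
Numerically: ≈ 50.8333.
(This is only a lower bound; the true E[α(G)] may be larger.)

E[α(G)] ≥ 305/6 ≈ 50.8333.


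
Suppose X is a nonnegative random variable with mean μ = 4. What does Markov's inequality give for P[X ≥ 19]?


μ = E[X] = 4, a = 19.
Markov: P[X ≥ 19] ≤ μ/a = (4)/19 = 4/19.
Numerically: ≈ 0.210526.
(Since a = 19 > μ = 4.000000, the bound 4/19 is < 1 and informative.)

P[X ≥ 19] ≤ 4/19 ≈ 0.210526.


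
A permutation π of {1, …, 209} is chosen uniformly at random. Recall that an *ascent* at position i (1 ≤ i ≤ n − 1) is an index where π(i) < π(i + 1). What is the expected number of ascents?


Write X = Σ X_I over i = 1, …, 208, with X_I the indicator of one ascent.
There are 208 indicators.
For each fixed i, the pair (π(i), π(i+1)) is a uniformly random ordered pair of distinct values from {1, …, 209}; by symmetry P[π(i) < π(i+1)] = 1/2.
By linearity: E[X] = 208 · (1/2) = (209 − 1) · (1/2) = 104 ≈ 104.00000.

E[X] = 104 = 104.00000.


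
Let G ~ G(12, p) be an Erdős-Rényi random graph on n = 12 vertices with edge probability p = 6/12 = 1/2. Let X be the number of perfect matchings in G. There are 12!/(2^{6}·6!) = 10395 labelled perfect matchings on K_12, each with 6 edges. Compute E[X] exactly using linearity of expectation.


K_12 has 12!/(2^{6}·6!) = 10395 labelled perfect matchings.
For each such perfect matching H, let X_H = 1 if all 6 edges of H are present in G. Then P[X_H = 1] = p^{6} = (1/2)^{6} = 1/64.
Summing the indicators: E[X] = Σ_H E[X_H] = 10395 · p^{6} = 10395 · 1/64 = 10395/64.
Numerically: E[X] ≈ 162.4.

E[X] = 10395 · (1/2)^{6} = 10395/64 ≈ 162.4.


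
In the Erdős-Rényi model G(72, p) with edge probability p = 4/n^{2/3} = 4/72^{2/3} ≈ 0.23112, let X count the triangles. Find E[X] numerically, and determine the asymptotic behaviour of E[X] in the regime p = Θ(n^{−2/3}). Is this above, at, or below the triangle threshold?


Number of potential triangles: C(72, 3) = 59640.
Each occurs with probability p³ ≈ (0.23112)³ ≈ 1.23456790e-02.
By linearity: E[X] = C(72, 3)·p³ ≈ 59640 · 1.23456790e-02 ≈ 736.296296.
Since α = 2/3 < 1, p = c/n^{2/3} ≫ 1/n is above the triangle threshold p ~ 1/n. Asymptotically E[X] ~ (c³/6)·n^{3(1−α)} = (4³/6)·n^{1} → ∞; triangles are abundant w.h.p.

E[X] ≈ 736.296296; in regime p = Θ(1/n^{2/3}) E[X] diverges (above the triangle threshold p ~ 1/n).


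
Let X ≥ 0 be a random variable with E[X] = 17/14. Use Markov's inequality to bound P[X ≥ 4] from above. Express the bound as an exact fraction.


μ = E[X] = 17/14, a = 4.
Markov: P[X ≥ 4] ≤ μ/a = (17/14)/4 = 17/56.
Numerically: ≈ 0.30357.
(Since a = 4 > μ = 1.21429, the bound 17/56 is < 1 and informative.)

P[X ≥ 4] ≤ 17/56 ≈ 0.30357.


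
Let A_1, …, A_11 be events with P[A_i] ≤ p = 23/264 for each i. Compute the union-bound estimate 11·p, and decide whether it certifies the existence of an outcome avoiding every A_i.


Union bound: P[∪_{i=1}^{11} A_i] ≤ Σ_i P[A_i] ≤ 11·p = 11·(23/264) = 23/24.
Numerically: 23/24 ≈ 0.9583.
Is 23/24 < 1? YES.
Since P[∪ A_i] ≤ 23/24 < 1, the complement has P[∩ A_i^c] ≥ 1 − 23/24 = 1/24 > 0, so some outcome avoids every A_i.

11·p = 23/24 ≈ 0.9583; existence CERTIFIED by the union bound.


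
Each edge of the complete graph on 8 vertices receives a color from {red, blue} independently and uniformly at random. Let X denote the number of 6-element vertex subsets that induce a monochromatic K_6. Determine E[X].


Let X = Σ_S X_S over the C(8, 6) = 28 subsets S of size 6, where X_S = 1 if the K_6 on S is monochromatic.
For a fixed S, the K_6 on S has C(6, 2) = 15 edges. P[all 15 edges red] = (1/2)^15, and likewise for blue, so P[monochromatic] = 2·(1/2)^15 = 2^{1 − 15} = 1/16384.
Summing: E[X] = C(8, 6) · 2^{1 − 15} = 28 · 1/16384 = 7/4096.
Numerically: E[X] ≈ 0.0017.

E[X] = C(8,6)·2^(1−C(6,2)) = 7/4096 ≈ 0.0017.


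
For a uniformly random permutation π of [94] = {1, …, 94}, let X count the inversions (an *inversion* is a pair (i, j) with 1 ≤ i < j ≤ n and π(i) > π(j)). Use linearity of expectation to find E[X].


Write X = Σ X_I over the C(94, 2) = 4371 pairs i < j, with X_I the indicator of one inversion.
There are 4371 indicators.
For each fixed pair i < j, the values π(i) and π(j) are two distinct elements of {1, …, 94} in uniformly random order; by symmetry P[π(i) > π(j)] = 1/2.
By linearity: E[X] = 4371 · (1/2) = C(94, 2) · (1/2) = 4371/2 = 4371/2 ≈ 2185.500.

E[X] = 4371/2 = 2185.500.


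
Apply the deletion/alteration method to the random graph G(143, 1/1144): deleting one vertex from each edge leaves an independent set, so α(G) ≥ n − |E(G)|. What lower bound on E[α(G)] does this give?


E[|E(G)|] = C(143, 2)·p = 10153 · (1/1144) = 71/8.
E[α(G)] ≥ n − E[|E(G)|] = 143 − 71/8 = 1073/8.
Numerically: ≈ 134.1250.
(This is only a lower bound; the true E[α(G)] may be larger.)

E[α(G)] ≥ 1073/8 ≈ 134.1250.


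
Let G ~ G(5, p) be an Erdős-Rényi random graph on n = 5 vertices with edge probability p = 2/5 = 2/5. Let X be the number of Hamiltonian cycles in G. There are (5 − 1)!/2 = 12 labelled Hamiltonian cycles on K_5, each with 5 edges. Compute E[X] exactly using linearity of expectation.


K_5 has (5 − 1)!/2 = 12 labelled Hamiltonian cycles.
For each such Hamiltonian cycle H, let X_H = 1 if all 5 edges of H are present in G. Then P[X_H = 1] = p^{5} = (2/5)^{5} = 32/3125.
By linearity: E[X] = Σ_H E[X_H] = 12 · p^{5} = 12 · 32/3125 = 384/3125.
Numerically: E[X] ≈ 0.12288.

E[X] = 12 · (2/5)^{5} = 384/3125 ≈ 0.12288.


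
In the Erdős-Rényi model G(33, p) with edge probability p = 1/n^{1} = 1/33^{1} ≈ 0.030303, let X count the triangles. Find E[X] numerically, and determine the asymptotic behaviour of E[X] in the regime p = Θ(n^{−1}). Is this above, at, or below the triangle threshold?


Number of potential triangles: C(33, 3) = 5456.
Each occurs with probability p³ ≈ (0.030303)³ ≈ 2.78264741e-05.
By linearity: E[X] = C(33, 3)·p³ ≈ 5456 · 2.78264741e-05 ≈ 0.151821.
Here α = 1, so p = 1/n is exactly at the triangle threshold p ~ 1/n. Asymptotically E[X] → c³/6 = 1³/6 = 1/6 ≈ 0.166667, a bounded constant. In this regime the triangle count is asymptotically Poisson(c³/6).

E[X] ≈ 0.151821; in regime p = Θ(1/n^{1}) E[X] stays bounded (at the triangle threshold p ~ 1/n).


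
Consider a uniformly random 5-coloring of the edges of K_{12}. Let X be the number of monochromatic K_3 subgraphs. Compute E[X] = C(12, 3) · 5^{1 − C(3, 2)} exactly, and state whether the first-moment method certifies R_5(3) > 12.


E[X] = C(12, 3) · 5^{1 − 3} = 220 · 5^{−2} = 220/25.
As a reduced fraction: E[X] = 44/5 ≈ 8.80000.
Is E[X] < 1? NO.
Since E[X] ≥ 1, the first-moment bound is inconclusive at n = 12; it does NOT by itself certify R_5(3) > 12.

E[X] = 44/5 ≈ 8.80000; E[X] ≥ 1; first-moment method inconclusive here.


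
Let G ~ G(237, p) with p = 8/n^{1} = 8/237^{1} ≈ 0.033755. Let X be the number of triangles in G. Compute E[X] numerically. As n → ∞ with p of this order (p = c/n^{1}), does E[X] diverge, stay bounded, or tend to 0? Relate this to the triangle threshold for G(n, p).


Number of potential triangles: C(237, 3) = 2190670.
Each occurs with probability p³ ≈ (0.033755)³ ≈ 3.8461385e-05.
By linearity: E[X] = C(237, 3)·p³ ≈ 2190670 · 3.8461385e-05 ≈ 84.25620.
Here α = 1, so p = 8/n is exactly at the triangle threshold p ~ 1/n. Asymptotically E[X] → c³/6 = 8³/6 = 256/3 ≈ 85.33333, a bounded constant. In this regime the triangle count is asymptotically Poisson(c³/6).

E[X] ≈ 84.25620; in regime p = Θ(1/n^{1}) E[X] stays bounded (at the triangle threshold p ~ 1/n).


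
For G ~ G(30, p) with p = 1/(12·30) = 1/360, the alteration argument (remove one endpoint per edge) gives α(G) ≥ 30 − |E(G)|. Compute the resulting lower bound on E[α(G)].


E[|E(G)|] = C(30, 2)·p = 435 · (1/360) = 29/24.
E[α(G)] ≥ n − E[|E(G)|] = 30 − 29/24 = 691/24.
Numerically: ≈ 28.791667.
(This is only a lower bound; the true E[α(G)] may be larger.)

E[α(G)] ≥ 691/24 ≈ 28.791667.


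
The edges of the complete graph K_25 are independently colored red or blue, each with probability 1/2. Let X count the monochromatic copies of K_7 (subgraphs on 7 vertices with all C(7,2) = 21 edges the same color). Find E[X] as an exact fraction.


Let X = Σ_S X_S over the C(25, 7) = 480700 subsets S of size 7, where X_S = 1 if the K_7 on S is monochromatic.
For a fixed S, the K_7 on S has C(7, 2) = 21 edges. P[all 21 edges red] = (1/2)^21, and likewise for blue, so P[monochromatic] = 2·(1/2)^21 = 2^{1 − 21} = 1/1048576.
By linearity of expectation: E[X] = C(25, 7) · 2^{1 − 21} = 480700 · 1/1048576 = 120175/262144.
Numerically: E[X] ≈ 0.458.

E[X] = C(25,7)·2^(1−C(7,2)) = 120175/262144 ≈ 0.458.


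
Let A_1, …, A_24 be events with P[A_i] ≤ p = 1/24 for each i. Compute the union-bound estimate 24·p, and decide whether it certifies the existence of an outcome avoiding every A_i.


Union bound: P[∪_{i=1}^{24} A_i] ≤ Σ_i P[A_i] ≤ 24·p = 24·(1/24) = 1.
Numerically: 1 ≈ 1.0000000.
Is 1 < 1? NO.
Since the bound 1 is ≥ 1, the union bound is uninformative here; it does NOT by itself certify existence.

24·p = 1 ≈ 1.0000000; existence NOT certified by the union bound.


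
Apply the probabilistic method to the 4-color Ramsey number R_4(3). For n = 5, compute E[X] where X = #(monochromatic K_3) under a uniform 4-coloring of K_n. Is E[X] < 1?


E[X] = C(5, 3) · 4^{1 − 3} = 10 · 4^{−2} = 10/16.
As a reduced fraction: E[X] = 5/8 ≈ 0.6250000.
Is E[X] < 1? YES.
Since E[X] < 1, there exists a 4-coloring of K_{5} with no monochromatic K_3; hence R_4(3) > 5.

E[X] = 5/8 ≈ 0.6250000; E[X] < 1, so R_4(3) > 5.


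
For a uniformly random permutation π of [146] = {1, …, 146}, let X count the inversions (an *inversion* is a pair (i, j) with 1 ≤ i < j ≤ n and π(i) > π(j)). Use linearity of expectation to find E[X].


Write X = Σ X_I over the C(146, 2) = 10585 pairs i < j, with X_I the indicator of one inversion.
There are 10585 indicators.
For each fixed pair i < j, the values π(i) and π(j) are two distinct elements of {1, …, 146} in uniformly random order; by symmetry P[π(i) > π(j)] = 1/2.
By linearity: E[X] = 10585 · (1/2) = C(146, 2) · (1/2) = 10585/2 = 10585/2 ≈ 5292.500.

E[X] = 10585/2 = 5292.500.


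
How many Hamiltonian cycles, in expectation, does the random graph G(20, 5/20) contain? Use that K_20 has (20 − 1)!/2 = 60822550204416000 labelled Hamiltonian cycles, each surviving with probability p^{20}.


K_20 has (20 − 1)!/2 = 60822550204416000 labelled Hamiltonian cycles.
For each such Hamiltonian cycle H, let X_H = 1 if all 20 edges of H are present in G. Then P[X_H = 1] = p^{20} = (1/4)^{20} = 1/1099511627776.
Summing the indicators: E[X] = Σ_H E[X_H] = 60822550204416000 · p^{20} = 60822550204416000 · 1/1099511627776 = 1856156927625/33554432.
Numerically: E[X] ≈ 5.532e+04.

E[X] = 60822550204416000 · (1/4)^{20} = 1856156927625/33554432 ≈ 5.532e+04.


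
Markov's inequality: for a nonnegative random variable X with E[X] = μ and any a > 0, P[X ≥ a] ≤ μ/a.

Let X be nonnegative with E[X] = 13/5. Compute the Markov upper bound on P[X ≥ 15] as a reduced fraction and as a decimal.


μ = E[X] = 13/5, a = 15.
Markov: P[X ≥ 15] ≤ μ/a = (13/5)/15 = 13/75.
Numerically: ≈ 0.173333.
(Since a = 15 > μ = 2.600000, the bound 13/75 is < 1 and informative.)

P[X ≥ 15] ≤ 13/75 ≈ 0.173333.


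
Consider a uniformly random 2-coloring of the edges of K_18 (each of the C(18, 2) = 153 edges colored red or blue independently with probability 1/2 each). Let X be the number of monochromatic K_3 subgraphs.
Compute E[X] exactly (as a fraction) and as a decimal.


Let X = Σ_S X_S over the C(18, 3) = 816 subsets S of size 3, where X_S = 1 if the K_3 on S is monochromatic.
For a fixed S, the K_3 on S has C(3, 2) = 3 edges. P[all 3 edges red] = (1/2)^3, and likewise for blue, so P[monochromatic] = 2·(1/2)^3 = 2^{1 − 3} = 1/4.
Summing: E[X] = C(18, 3) · 2^{1 − 3} = 816 · 1/4 = 204.
Numerically: E[X] ≈ 204.0000.

E[X] = C(18,3)·2^(1−C(3,2)) = 204 ≈ 204.0000.


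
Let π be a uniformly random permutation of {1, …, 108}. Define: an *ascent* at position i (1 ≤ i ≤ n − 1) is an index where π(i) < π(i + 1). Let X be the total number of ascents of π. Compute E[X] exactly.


Write X = Σ X_I over i = 1, …, 107, with X_I the indicator of one ascent.
There are 107 indicators.
For each fixed i, the pair (π(i), π(i+1)) is a uniformly random ordered pair of distinct values from {1, …, 108}; by symmetry P[π(i) < π(i+1)] = 1/2.
By linearity: E[X] = 107 · (1/2) = (108 − 1) · (1/2) = 107/2 ≈ 53.50000.

E[X] = 107/2 = 53.50000.


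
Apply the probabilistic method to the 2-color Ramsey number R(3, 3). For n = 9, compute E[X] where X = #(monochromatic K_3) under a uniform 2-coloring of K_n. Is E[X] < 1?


E[X] = C(9, 3) · 2^{1 − 3} = 84 · 2^{−2} = 84/4.
As a reduced fraction: E[X] = 21 ≈ 21.0000.
Is E[X] < 1? NO.
Since E[X] ≥ 1, the first-moment bound is inconclusive at n = 9; it does NOT by itself certify R(3, 3) > 9.

E[X] = 21 ≈ 21.0000; E[X] ≥ 1; first-moment method inconclusive here.


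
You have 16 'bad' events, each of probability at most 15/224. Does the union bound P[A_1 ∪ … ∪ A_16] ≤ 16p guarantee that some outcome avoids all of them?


Union bound: P[∪_{i=1}^{16} A_i] ≤ Σ_i P[A_i] ≤ 16·p = 16·(15/224) = 15/14.
Numerically: 15/14 ≈ 1.07143.
Is 15/14 < 1? NO.
Since the bound 15/14 is ≥ 1, the union bound is uninformative here; it does NOT by itself certify existence.

16·p = 15/14 ≈ 1.07143; existence NOT certified by the union bound.


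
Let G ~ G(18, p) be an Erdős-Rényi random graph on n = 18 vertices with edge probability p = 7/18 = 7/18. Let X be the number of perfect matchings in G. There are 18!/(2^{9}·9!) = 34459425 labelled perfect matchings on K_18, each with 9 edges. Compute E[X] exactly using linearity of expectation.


K_18 has 18!/(2^{9}·9!) = 34459425 labelled perfect matchings.
For each such perfect matching H, let X_H = 1 if all 9 edges of H are present in G. Then P[X_H = 1] = p^{9} = (7/18)^{9} = 40353607/198359290368.
By linearity of expectation: E[X] = Σ_H E[X_H] = 34459425 · p^{9} = 34459425 · 40353607/198359290368 = 17167433257975/2448880128.
Numerically: E[X] ≈ 7010.

E[X] = 34459425 · (7/18)^{9} = 17167433257975/2448880128 ≈ 7010.


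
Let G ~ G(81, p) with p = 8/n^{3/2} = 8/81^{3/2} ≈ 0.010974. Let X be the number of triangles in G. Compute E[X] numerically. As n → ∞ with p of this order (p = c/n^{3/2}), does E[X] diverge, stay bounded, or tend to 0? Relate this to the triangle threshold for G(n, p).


Number of potential triangles: C(81, 3) = 85320.
Each occurs with probability p³ ≈ (0.010974)³ ≈ 1.3215615e-06.
By linearity: E[X] = C(81, 3)·p³ ≈ 85320 · 1.3215615e-06 ≈ 0.11276.
Since α = 3/2 > 1, p = c/n^{3/2} = o(1/n) is below the triangle threshold p ~ 1/n. Asymptotically E[X] ~ (c³/6)·n^{3(1−α)} = (8³/6)·n^{-1.5} → 0, so by Markov's inequality G has no triangles w.h.p.

E[X] ≈ 0.11276; in regime p = Θ(1/n^{3/2}) E[X] tends to 0 (below the triangle threshold p ~ 1/n).


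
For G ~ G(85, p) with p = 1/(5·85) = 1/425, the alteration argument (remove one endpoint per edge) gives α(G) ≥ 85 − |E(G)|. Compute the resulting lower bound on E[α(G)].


E[|E(G)|] = C(85, 2)·p = 3570 · (1/425) = 42/5.
E[α(G)] ≥ n − E[|E(G)|] = 85 − 42/5 = 383/5.
Numerically: ≈ 76.600.
(This is only a lower bound; the true E[α(G)] may be larger.)

E[α(G)] ≥ 383/5 ≈ 76.600.


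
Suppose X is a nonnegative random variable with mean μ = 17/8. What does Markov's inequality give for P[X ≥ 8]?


μ = E[X] = 17/8, a = 8.
Markov: P[X ≥ 8] ≤ μ/a = (17/8)/8 = 17/64.
Numerically: ≈ 0.265625.
(Since a = 8 > μ = 2.125000, the bound 17/64 is < 1 and informative.)

P[X ≥ 8] ≤ 17/64 ≈ 0.265625.


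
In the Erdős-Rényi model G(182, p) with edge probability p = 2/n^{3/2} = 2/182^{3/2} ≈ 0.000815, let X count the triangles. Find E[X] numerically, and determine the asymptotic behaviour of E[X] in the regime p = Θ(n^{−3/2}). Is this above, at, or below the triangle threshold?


Number of potential triangles: C(182, 3) = 988260.
Each occurs with probability p³ ≈ (0.000815)³ ≈ 5.40466e-10.
By linearity: E[X] = C(182, 3)·p³ ≈ 988260 · 5.40466e-10 ≈ 0.001.
Since α = 3/2 > 1, p = c/n^{3/2} = o(1/n) is below the triangle threshold p ~ 1/n. Asymptotically E[X] ~ (c³/6)·n^{3(1−α)} = (2³/6)·n^{-1.5} → 0, so by Markov's inequality G has no triangles w.h.p.

E[X] ≈ 0.001; in regime p = Θ(1/n^{3/2}) E[X] tends to 0 (below the triangle threshold p ~ 1/n).


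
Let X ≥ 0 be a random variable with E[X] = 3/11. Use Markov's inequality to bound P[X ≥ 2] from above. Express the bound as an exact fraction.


μ = E[X] = 3/11, a = 2.
Markov: P[X ≥ 2] ≤ μ/a = (3/11)/2 = 3/22.
Numerically: ≈ 0.136.
(Since a = 2 > μ = 0.273, the bound 3/22 is < 1 and informative.)

P[X ≥ 2] ≤ 3/22 ≈ 0.136.


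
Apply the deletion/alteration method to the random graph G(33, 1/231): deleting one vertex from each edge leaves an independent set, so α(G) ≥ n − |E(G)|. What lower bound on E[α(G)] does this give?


E[|E(G)|] = C(33, 2)·p = 528 · (1/231) = 16/7.
E[α(G)] ≥ n − E[|E(G)|] = 33 − 16/7 = 215/7.
Numerically: ≈ 30.714286.
(This is only a lower bound; the true E[α(G)] may be larger.)

E[α(G)] ≥ 215/7 ≈ 30.714286.


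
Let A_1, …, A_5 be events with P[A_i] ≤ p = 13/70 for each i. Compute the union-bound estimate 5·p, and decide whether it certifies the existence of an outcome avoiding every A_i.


Union bound: P[∪_{i=1}^{5} A_i] ≤ Σ_i P[A_i] ≤ 5·p = 5·(13/70) = 13/14.
Numerically: 13/14 ≈ 0.92857.
Is 13/14 < 1? YES.
Since P[∪ A_i] ≤ 13/14 < 1, the complement has P[∩ A_i^c] ≥ 1 − 13/14 = 1/14 > 0, so some outcome avoids every A_i.

5·p = 13/14 ≈ 0.92857; existence CERTIFIED by the union bound.


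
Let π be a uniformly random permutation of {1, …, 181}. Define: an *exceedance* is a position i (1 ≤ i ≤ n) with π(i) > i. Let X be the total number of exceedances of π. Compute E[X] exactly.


Write X = Σ_{i=1}^{181} X_i, where X_i = 1_{π(i) > i}.
For each fixed i, π(i) is uniform over {1, …, 181} (marginal of a uniform permutation), so P[π(i) > i] = (n − i)/n. Summing: Σ_{i=1}^{181} (n − i)/n = (0 + 1 + … + 180)/181 = 181(181 − 1)/(2·181) = (181 − 1)/2.
Hence E[X] = Σ_{i=1}^{181} (181 − i)/181 = 90 ≈ 90.00000.

E[X] = 90 = 90.00000.


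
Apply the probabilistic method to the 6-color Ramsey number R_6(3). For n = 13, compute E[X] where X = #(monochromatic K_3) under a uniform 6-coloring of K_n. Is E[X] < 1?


E[X] = C(13, 3) · 6^{1 − 3} = 286 · 6^{−2} = 286/36.
As a reduced fraction: E[X] = 143/18 ≈ 7.9444.
Is E[X] < 1? NO.
Since E[X] ≥ 1, the first-moment bound is inconclusive at n = 13; it does NOT by itself certify R_6(3) > 13.

E[X] = 143/18 ≈ 7.9444; E[X] ≥ 1; first-moment method inconclusive here.


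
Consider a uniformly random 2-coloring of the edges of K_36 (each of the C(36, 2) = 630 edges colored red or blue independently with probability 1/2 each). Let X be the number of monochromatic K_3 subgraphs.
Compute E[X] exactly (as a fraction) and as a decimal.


Let X = Σ_S X_S over the C(36, 3) = 7140 subsets S of size 3, where X_S = 1 if the K_3 on S is monochromatic.
For a fixed S, the K_3 on S has C(3, 2) = 3 edges. P[all 3 edges red] = (1/2)^3, and likewise for blue, so P[monochromatic] = 2·(1/2)^3 = 2^{1 − 3} = 1/4.
By linearity of expectation: E[X] = C(36, 3) · 2^{1 − 3} = 7140 · 1/4 = 1785.
Numerically: E[X] ≈ 1785.0000.

E[X] = C(36,3)·2^(1−C(3,2)) = 1785 ≈ 1785.0000.


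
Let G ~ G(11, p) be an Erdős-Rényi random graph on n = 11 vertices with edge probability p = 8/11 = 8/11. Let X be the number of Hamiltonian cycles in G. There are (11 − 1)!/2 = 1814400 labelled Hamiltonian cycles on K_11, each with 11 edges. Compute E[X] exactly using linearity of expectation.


K_11 has (11 − 1)!/2 = 1814400 labelled Hamiltonian cycles.
For each such Hamiltonian cycle H, let X_H = 1 if all 11 edges of H are present in G. Then P[X_H = 1] = p^{11} = (8/11)^{11} = 8589934592/285311670611.
By linearity: E[X] = Σ_H E[X_H] = 1814400 · p^{11} = 1814400 · 8589934592/285311670611 = 15585577323724800/285311670611.
Numerically: E[X] ≈ 54626.5.

E[X] = 1814400 · (8/11)^{11} = 15585577323724800/285311670611 ≈ 54626.5.


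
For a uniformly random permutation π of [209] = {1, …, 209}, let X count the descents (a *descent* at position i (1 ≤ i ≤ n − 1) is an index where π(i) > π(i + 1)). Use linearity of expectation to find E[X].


Write X = Σ X_I over i = 1, …, 208, with X_I the indicator of one descent.
There are 208 indicators.
For each fixed i, the pair (π(i), π(i+1)) is a uniformly random ordered pair of distinct values from {1, …, 209}; by symmetry P[π(i) > π(i+1)] = 1/2.
By linearity: E[X] = 208 · (1/2) = (209 − 1) · (1/2) = 104 ≈ 104.0000.

E[X] = 104 = 104.0000.


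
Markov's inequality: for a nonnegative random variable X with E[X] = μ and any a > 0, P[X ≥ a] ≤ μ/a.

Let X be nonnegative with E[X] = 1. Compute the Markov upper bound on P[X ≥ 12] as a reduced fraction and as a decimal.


μ = E[X] = 1, a = 12.
Markov: P[X ≥ 12] ≤ μ/a = (1)/12 = 1/12.
Numerically: ≈ 0.083333.
(Since a = 12 > μ = 1.000000, the bound 1/12 is < 1 and informative.)

P[X ≥ 12] ≤ 1/12 ≈ 0.083333.


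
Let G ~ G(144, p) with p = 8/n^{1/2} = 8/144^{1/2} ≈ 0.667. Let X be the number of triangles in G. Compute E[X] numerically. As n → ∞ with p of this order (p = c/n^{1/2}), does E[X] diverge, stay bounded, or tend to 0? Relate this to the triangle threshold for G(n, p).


Number of potential triangles: C(144, 3) = 487344.
Each occurs with probability p³ ≈ (0.667)³ ≈ 2.96296e-01.
By linearity: E[X] = C(144, 3)·p³ ≈ 487344 · 2.96296e-01 ≈ 144398.222.
Since α = 1/2 < 1, p = c/n^{1/2} ≫ 1/n is above the triangle threshold p ~ 1/n. Asymptotically E[X] ~ (c³/6)·n^{3(1−α)} = (8³/6)·n^{1.5} → ∞; triangles are abundant w.h.p.

E[X] ≈ 144398.222; in regime p = Θ(1/n^{1/2}) E[X] diverges (above the triangle threshold p ~ 1/n).


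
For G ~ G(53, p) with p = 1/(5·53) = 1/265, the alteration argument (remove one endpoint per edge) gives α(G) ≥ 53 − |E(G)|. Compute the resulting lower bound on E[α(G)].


E[|E(G)|] = C(53, 2)·p = 1378 · (1/265) = 26/5.
E[α(G)] ≥ n − E[|E(G)|] = 53 − 26/5 = 239/5.
Numerically: ≈ 47.800000.
(This is only a lower bound; the true E[α(G)] may be larger.)

E[α(G)] ≥ 239/5 ≈ 47.800000.


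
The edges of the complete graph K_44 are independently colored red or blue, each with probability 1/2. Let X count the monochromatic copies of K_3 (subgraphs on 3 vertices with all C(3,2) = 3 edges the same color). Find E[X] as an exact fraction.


Let X = Σ_S X_S over the C(44, 3) = 13244 subsets S of size 3, where X_S = 1 if the K_3 on S is monochromatic.
For a fixed S, the K_3 on S has C(3, 2) = 3 edges. P[all 3 edges red] = (1/2)^3, and likewise for blue, so P[monochromatic] = 2·(1/2)^3 = 2^{1 − 3} = 1/4.
By linearity of expectation: E[X] = C(44, 3) · 2^{1 − 3} = 13244 · 1/4 = 3311.
Numerically: E[X] ≈ 3311.00000.

E[X] = C(44,3)·2^(1−C(3,2)) = 3311 ≈ 3311.00000.


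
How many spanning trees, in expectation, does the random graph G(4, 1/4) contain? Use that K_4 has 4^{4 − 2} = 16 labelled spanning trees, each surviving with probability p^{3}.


K_4 has 4^{4 − 2} = 16 labelled spanning trees.
For each such spanning tree H, let X_H = 1 if all 3 edges of H are present in G. Then P[X_H = 1] = p^{3} = (1/4)^{3} = 1/64.
Summing the indicators: E[X] = Σ_H E[X_H] = 16 · p^{3} = 16 · 1/64 = 1/4.
Numerically: E[X] ≈ 0.25.

E[X] = 16 · (1/4)^{3} = 1/4 ≈ 0.25.


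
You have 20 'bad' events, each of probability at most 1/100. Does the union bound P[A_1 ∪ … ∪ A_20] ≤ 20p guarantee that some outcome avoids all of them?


Union bound: P[∪_{i=1}^{20} A_i] ≤ Σ_i P[A_i] ≤ 20·p = 20·(1/100) = 1/5.
Numerically: 1/5 ≈ 0.200.
Is 1/5 < 1? YES.
Since P[∪ A_i] ≤ 1/5 < 1, the complement has P[∩ A_i^c] ≥ 1 − 1/5 = 4/5 > 0, so some outcome avoids every A_i.

20·p = 1/5 ≈ 0.200; existence CERTIFIED by the union bound.


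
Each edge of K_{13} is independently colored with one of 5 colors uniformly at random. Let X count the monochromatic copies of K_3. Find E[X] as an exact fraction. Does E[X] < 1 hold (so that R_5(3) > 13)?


E[X] = C(13, 3) · 5^{1 − 3} = 286 · 5^{−2} = 286/25.
As a reduced fraction: E[X] = 286/25 ≈ 11.44000.
Is E[X] < 1? NO.
Since E[X] ≥ 1, the first-moment bound is inconclusive at n = 13; it does NOT by itself certify R_5(3) > 13.

E[X] = 286/25 ≈ 11.44000; E[X] ≥ 1; first-moment method inconclusive here.


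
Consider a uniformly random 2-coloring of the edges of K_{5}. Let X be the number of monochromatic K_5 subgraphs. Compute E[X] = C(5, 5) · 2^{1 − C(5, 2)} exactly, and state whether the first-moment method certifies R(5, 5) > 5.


E[X] = C(5, 5) · 2^{1 − 10} = 1 · 2^{−9} = 1/512.
As a reduced fraction: E[X] = 1/512 ≈ 0.0020.
Is E[X] < 1? YES.
Since E[X] < 1, there exists a 2-coloring of K_{5} with no monochromatic K_5; hence R(5, 5) > 5.

E[X] = 1/512 ≈ 0.0020; E[X] < 1, so R(5, 5) > 5.


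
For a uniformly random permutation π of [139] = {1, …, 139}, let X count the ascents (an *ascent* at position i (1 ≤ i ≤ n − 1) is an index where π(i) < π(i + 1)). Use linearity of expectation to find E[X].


Write X = Σ X_I over i = 1, …, 138, with X_I the indicator of one ascent.
There are 138 indicators.
For each fixed i, the pair (π(i), π(i+1)) is a uniformly random ordered pair of distinct values from {1, …, 139}; by symmetry P[π(i) < π(i+1)] = 1/2.
By linearity: E[X] = 138 · (1/2) = (139 − 1) · (1/2) = 69 ≈ 69.000.

E[X] = 69 = 69.000.


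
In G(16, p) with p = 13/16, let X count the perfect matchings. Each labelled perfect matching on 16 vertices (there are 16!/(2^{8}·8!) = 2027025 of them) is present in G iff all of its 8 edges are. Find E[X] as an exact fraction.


K_16 has 16!/(2^{8}·8!) = 2027025 labelled perfect matchings.
For each such perfect matching H, let X_H = 1 if all 8 edges of H are present in G. Then P[X_H = 1] = p^{8} = (13/16)^{8} = 815730721/4294967296.
By linearity: E[X] = Σ_H E[X_H] = 2027025 · p^{8} = 2027025 · 815730721/4294967296 = 1653506564735025/4294967296.
Numerically: E[X] ≈ 3.85e+05.

E[X] = 2027025 · (13/16)^{8} = 1653506564735025/4294967296 ≈ 3.85e+05.


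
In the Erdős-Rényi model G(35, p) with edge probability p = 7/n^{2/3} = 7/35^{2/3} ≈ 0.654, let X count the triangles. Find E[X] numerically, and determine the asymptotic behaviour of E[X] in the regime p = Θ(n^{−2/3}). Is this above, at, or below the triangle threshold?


Number of potential triangles: C(35, 3) = 6545.
Each occurs with probability p³ ≈ (0.654)³ ≈ 2.80000e-01.
By linearity: E[X] = C(35, 3)·p³ ≈ 6545 · 2.80000e-01 ≈ 1832.600.
Since α = 2/3 < 1, p = c/n^{2/3} ≫ 1/n is above the triangle threshold p ~ 1/n. Asymptotically E[X] ~ (c³/6)·n^{3(1−α)} = (7³/6)·n^{1} → ∞; triangles are abundant w.h.p.

E[X] ≈ 1832.600; in regime p = Θ(1/n^{2/3}) E[X] diverges (above the triangle threshold p ~ 1/n).


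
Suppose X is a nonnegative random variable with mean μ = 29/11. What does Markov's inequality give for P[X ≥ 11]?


μ = E[X] = 29/11, a = 11.
Markov: P[X ≥ 11] ≤ μ/a = (29/11)/11 = 29/121.
Numerically: ≈ 0.2397.
(Since a = 11 > μ = 2.6364, the bound 29/121 is < 1 and informative.)

P[X ≥ 11] ≤ 29/121 ≈ 0.2397.


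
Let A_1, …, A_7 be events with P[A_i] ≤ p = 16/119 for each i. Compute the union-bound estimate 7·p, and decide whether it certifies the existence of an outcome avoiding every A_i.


Union bound: P[∪_{i=1}^{7} A_i] ≤ Σ_i P[A_i] ≤ 7·p = 7·(16/119) = 16/17.
Numerically: 16/17 ≈ 0.94118.
Is 16/17 < 1? YES.
Since P[∪ A_i] ≤ 16/17 < 1, the complement has P[∩ A_i^c] ≥ 1 − 16/17 = 1/17 > 0, so some outcome avoids every A_i.

7·p = 16/17 ≈ 0.94118; existence CERTIFIED by the union bound.


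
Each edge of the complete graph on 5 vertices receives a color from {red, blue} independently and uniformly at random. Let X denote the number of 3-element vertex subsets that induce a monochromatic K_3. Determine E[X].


Let X = Σ_S X_S over the C(5, 3) = 10 subsets S of size 3, where X_S = 1 if the K_3 on S is monochromatic.
For a fixed S, the K_3 on S has C(3, 2) = 3 edges. P[all 3 edges red] = (1/2)^3, and likewise for blue, so P[monochromatic] = 2·(1/2)^3 = 2^{1 − 3} = 1/4.
By linearity: E[X] = C(5, 3) · 2^{1 − 3} = 10 · 1/4 = 5/2.
Numerically: E[X] ≈ 2.50000.

E[X] = C(5,3)·2^(1−C(3,2)) = 5/2 ≈ 2.50000.


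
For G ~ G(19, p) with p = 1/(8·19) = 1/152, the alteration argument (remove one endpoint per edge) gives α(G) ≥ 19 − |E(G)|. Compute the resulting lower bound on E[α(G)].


E[|E(G)|] = C(19, 2)·p = 171 · (1/152) = 9/8.
E[α(G)] ≥ n − E[|E(G)|] = 19 − 9/8 = 143/8.
Numerically: ≈ 17.8750.
(This is only a lower bound; the true E[α(G)] may be larger.)

E[α(G)] ≥ 143/8 ≈ 17.8750.


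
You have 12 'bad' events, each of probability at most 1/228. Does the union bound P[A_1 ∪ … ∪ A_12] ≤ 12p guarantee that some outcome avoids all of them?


Union bound: P[∪_{i=1}^{12} A_i] ≤ Σ_i P[A_i] ≤ 12·p = 12·(1/228) = 1/19.
Numerically: 1/19 ≈ 0.0526.
Is 1/19 < 1? YES.
Since P[∪ A_i] ≤ 1/19 < 1, the complement has P[∩ A_i^c] ≥ 1 − 1/19 = 18/19 > 0, so some outcome avoids every A_i.

12·p = 1/19 ≈ 0.0526; existence CERTIFIED by the union bound.


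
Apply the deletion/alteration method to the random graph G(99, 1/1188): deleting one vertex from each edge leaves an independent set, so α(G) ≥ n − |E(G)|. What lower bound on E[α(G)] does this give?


E[|E(G)|] = C(99, 2)·p = 4851 · (1/1188) = 49/12.
E[α(G)] ≥ n − E[|E(G)|] = 99 − 49/12 = 1139/12.
Numerically: ≈ 94.917.
(This is only a lower bound; the true E[α(G)] may be larger.)

E[α(G)] ≥ 1139/12 ≈ 94.917.
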